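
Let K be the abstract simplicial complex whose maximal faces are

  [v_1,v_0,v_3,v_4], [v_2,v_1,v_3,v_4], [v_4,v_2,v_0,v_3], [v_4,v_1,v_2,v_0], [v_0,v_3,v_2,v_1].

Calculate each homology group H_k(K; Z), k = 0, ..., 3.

K has 5 vertices, 10 edges, 10 triangles, 5 3-simplices.
rank ∂_0 = 0, rank ∂_1 = 4 ⇒ b_0 = 5 − 0 − 4 = 1; all invariant factors of ∂_1 are 1 so no torsion. So H_0 ≅ Z.
rank ∂_1 = 4, rank ∂_2 = 6 ⇒ b_1 = 10 − 4 − 6 = 0; all invariant factors of ∂_2 are 1 so no torsion. So H_1 ≅ 0.
rank ∂_2 = 6, rank ∂_3 = 4 ⇒ b_2 = 10 − 6 − 4 = 0; all invariant factors of ∂_3 are 1 so no torsion. So H_2 ≅ 0.
rank ∂_3 = 4, rank ∂_4 = 0 ⇒ b_3 = 5 − 4 − 0 = 1. So H_3 ≅ Z.

H_0 ≅ Z,  H_1 = 0,  H_2 = 0,  H_3 ≅ Z.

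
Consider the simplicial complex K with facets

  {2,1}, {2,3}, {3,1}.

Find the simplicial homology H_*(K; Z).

We work with the vertex ordering 1 < 2 < 3. The simplices of K, each written with vertices in increasing order, are:

  0-simplices (3): [1], [2], [3]
  1-simplices (3): [1,2], [1,3], [2,3]

giving chain groups C_0 ≅ Z^3, C_1 ≅ Z^3.

Boundary ∂_1: C_1 → C_0 maps an edge to its endpoints' difference, ∂[p,q] = q − p. For instance
  ∂[1,2] = [2] − [1].
The 3×3 boundary matrix has rank 2 and Smith normal form diag(1,1).

Now H_k = ker ∂_k / im ∂_{k+1}, so:

  H_0: rank C_0 − rank ∂_1 = 3 − 2 = 1, and the invariant factors of ∂_1 are all 1, so H_0 = Z.
  H_1: rank ker ∂_1 − rank ∂_2 = (3 − 2) − 0 = 1, and there is no ∂_2, so H_1 = Z.

(K is a triangulation of the circle S^1.)

H_0 ≅ Z,  H_1 ≅ Z.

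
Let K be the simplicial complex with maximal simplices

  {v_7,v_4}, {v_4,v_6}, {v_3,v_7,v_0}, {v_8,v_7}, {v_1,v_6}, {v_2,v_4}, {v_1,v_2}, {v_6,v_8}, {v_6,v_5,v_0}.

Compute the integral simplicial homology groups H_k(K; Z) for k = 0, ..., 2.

H_0 = Z,  H_1 = Z^3,  H_2 = 0.

Fix the vertex order v_0 < v_1 < v_2 < v_3 < v_4 < v_5 < v_6 < v_7 < v_8 and write every simplex with vertices in increasing order. Then dim K = 2 and the simplices of K are:

  0-simplices (9): [v_0], [v_1], [v_2], [v_3], [v_4], [v_5], [v_6], [v_7], [v_8]
  1-simplices (13): [v_0,v_3], [v_0,v_5], [v_0,v_6], [v_0,v_7], [v_1,v_2], [v_1,v_6], [v_2,v_4], [v_3,v_7], [v_4,v_6], [v_4,v_7], [v_5,v_6], [v_6,v_8], [v_7,v_8]
  2-simplices (2): [v_0,v_3,v_7], [v_0,v_5,v_6]

Hence C_0 ≅ Z^9, C_1 ≅ Z^13, C_2 ≅ Z^2.

The boundary map ∂_1: C_1 → C_0 maps an edge to its endpoints' difference, ∂[p,q] = q − p. For instance
  ∂[v_5,v_6] = [v_6] − [v_5].
This gives a 9×13 integer matrix of rank 8; reducing to Smith normal form yields diagonal entries (1,1,1,1,1,1,1,1).

The boundary map ∂_2: C_2 → C_1 sends each 2-simplex [p,q,r] to [q,r] − [p,r] + [p,q]. For instance
  ∂[v_0,v_3,v_7] = [v_3,v_7] − [v_0,v_7] + [v_0,v_3],
  ∂[v_0,v_5,v_6] = [v_5,v_6] − [v_0,v_6] + [v_0,v_5].
As a 13×2 matrix over Z this has rank 2, with invariant factors (1,1).

Reading off H_k = ker ∂_k / im ∂_{k+1}:

  H_0: rank C_0 − rank ∂_1 = 9 − 8 = 1, and the invariant factors of ∂_1 are all 1, so H_0 ≅ Z.
  H_1: rank ker ∂_1 − rank ∂_2 = (13 − 8) − 2 = 3, and the invariant factors of ∂_2 are all 1, so H_1 ≅ Z^3.
  H_2: rank ker ∂_2 − rank ∂_3 = (2 − 2) − 0 = 0, and there is no ∂_3, so H_2 ≅ 0.

As a check, the Euler characteristic is 9 − 13 + 2 = -2, which agrees with 1 − 3 + 0 = -2.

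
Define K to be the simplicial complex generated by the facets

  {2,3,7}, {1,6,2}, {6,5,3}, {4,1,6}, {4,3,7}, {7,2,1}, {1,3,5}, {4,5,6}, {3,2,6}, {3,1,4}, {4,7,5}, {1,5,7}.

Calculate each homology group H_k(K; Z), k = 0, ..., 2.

H_0 = Z,  H_1 = Z/2Z,  H_2 = 0.

Fix the vertex order 1 < 2 < 3 < 4 < 5 < 6 < 7 and write every simplex with vertices in increasing order. Then dim K = 2 and the simplices of K are:

  0-simplices (7): [1], [2], [3], [4], [5], [6], [7]
  1-simplices (18): [1,2], [1,3], [1,4], [1,5], [1,6], [1,7], [2,3], [2,6], [2,7], [3,4], [3,5], [3,6], [3,7], [4,5], [4,6], [4,7], [5,6], [5,7]
  2-simplices (12): [1,2,6], [1,2,7], [1,3,4], [1,3,5], [1,4,6], [1,5,7], [2,3,6], [2,3,7], [3,4,7], [3,5,6], [4,5,6], [4,5,7]

Hence C_0 ≅ Z^7, C_1 ≅ Z^18, C_2 ≅ Z^12.

The boundary map ∂_1: C_1 → C_0 sends each edge [p,q] (with p < q) to q − p. For instance
  ∂[1,6] = [6] − [1].
The 7×18 boundary matrix has rank 6 and Smith normal form diag(1,1,1,1,1,1).

Boundary ∂_2: C_2 → C_1 sends each 2-simplex [p,q,r] to [q,r] − [p,r] + [p,q]. For instance
  ∂[1,2,7] = [2,7] − [1,7] + [1,2],
  ∂[1,3,5] = [3,5] − [1,5] + [1,3].
The resulting 18×12 matrix has rank 12, and its Smith normal form has invariant factors (1,1,1,1,1,1,1,1,1,1,1,2).

Computing H_k = (kernel of ∂_k) / (image of ∂_{k+1}):

  H_0: rank C_0 − rank ∂_1 = 7 − 6 = 1, and the invariant factors of ∂_1 are all 1, so H_0 ≅ Z.
  H_1: rank ker ∂_1 − rank ∂_2 = (18 − 6) − 12 = 0, and ∂_2 has invariant factor 2 > 1, so H_1 ≅ Z/2Z.
  H_2: rank ker ∂_2 − rank ∂_3 = (12 − 12) − 0 = 0, and there is no ∂_3, so H_2 ≅ 0.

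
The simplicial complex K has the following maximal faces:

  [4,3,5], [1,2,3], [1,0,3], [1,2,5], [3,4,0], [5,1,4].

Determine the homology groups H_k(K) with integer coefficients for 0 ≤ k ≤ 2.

K has 6 vertices, 12 edges, 6 triangles.
rank ∂_0 = 0, rank ∂_1 = 5 ⇒ b_0 = 6 − 0 − 5 = 1; all invariant factors of ∂_1 are 1 so no torsion. So H_0 = Z.
rank ∂_1 = 5, rank ∂_2 = 6 ⇒ b_1 = 12 − 5 − 6 = 1; all invariant factors of ∂_2 are 1 so no torsion. So H_1 = Z.
rank ∂_2 = 6, rank ∂_3 = 0 ⇒ b_2 = 6 − 6 − 0 = 0. So H_2 = 0.

H_0 = Z,  H_1 = Z,  H_2 = 0.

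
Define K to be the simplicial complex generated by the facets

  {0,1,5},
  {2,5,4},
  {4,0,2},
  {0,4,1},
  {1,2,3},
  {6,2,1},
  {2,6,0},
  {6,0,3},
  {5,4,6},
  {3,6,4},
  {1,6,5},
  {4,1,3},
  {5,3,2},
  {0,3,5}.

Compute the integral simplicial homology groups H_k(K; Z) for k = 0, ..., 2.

H_0 = Z,  H_1 = Z^2,  H_2 = Z.

Take the total order 0 < 1 < 2 < 3 < 4 < 5 < 6 on the vertex set. Then K (dimension 2) consists of the simplices:

  0-simplices (7): [0], [1], [2], [3], [4], [5], [6]
  1-simplices (21): [0,1], [0,2], [0,3], [0,4], [0,5], [0,6], [1,2], [1,3], [1,4], [1,5], [1,6], [2,3], [2,4], [2,5], [2,6], [3,4], [3,5], [3,6], [4,5], [4,6], [5,6]
  2-simplices (14): [0,1,4], [0,1,5], [0,2,4], [0,2,6], [0,3,5], [0,3,6], [1,2,3], [1,2,6], [1,3,4], [1,5,6], [2,3,5], [2,4,5], [3,4,6], [4,5,6]

Hence C_0 ≅ Z^7, C_1 ≅ Z^21, C_2 ≅ Z^14.

∂_1: C_1 → C_0 is given by ∂[p,q] = [q] − [p]. For instance
  ∂[1,2] = [2] − [1].
The resulting 7×21 matrix has rank 6, and its Smith normal form has invariant factors (1,1,1,1,1,1).

The boundary map ∂_2: C_2 → C_1 acts by ∂[p,q,r] = [q,r] − [p,r] + [p,q]. For instance
  ∂[1,2,3] = [2,3] − [1,3] + [1,2],
  ∂[0,3,6] = [3,6] − [0,6] + [0,3].
The resulting 21×14 matrix has rank 13, and its Smith normal form has invariant factors (1,1,1,1,1,1,1,1,1,1,1,1,1).

Computing H_k = (kernel of ∂_k) / (image of ∂_{k+1}):

  H_0: rank C_0 − rank ∂_1 = 7 − 6 = 1, and the invariant factors of ∂_1 are all 1, so H_0 = Z.
  H_1: rank ker ∂_1 − rank ∂_2 = (21 − 6) − 13 = 2, and the invariant factors of ∂_2 are all 1, so H_1 = Z^2.
  H_2: rank ker ∂_2 − rank ∂_3 = (14 − 13) − 0 = 1, and there is no ∂_3, so H_2 = Z.

(K is a triangulation of the torus T^2.)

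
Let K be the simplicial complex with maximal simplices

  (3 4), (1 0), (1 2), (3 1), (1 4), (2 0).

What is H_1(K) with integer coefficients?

Order the vertices as 0 < 1 < 2 < 3 < 4. Listing each simplex with vertices in this order, K has dimension 1 with simplices:

  0-simplices (5): [0], [1], [2], [3], [4]
  1-simplices (6): [0,1], [0,2], [1,2], [1,3], [1,4], [3,4]

so the chain groups are C_0 ≅ Z^5, C_1 ≅ Z^6.

∂_1: C_1 → C_0 maps an edge to its endpoints' difference, ∂[p,q] = q − p. For instance
  ∂[0,2] = [2] − [0].
This gives a 5×6 integer matrix of rank 4; reducing to Smith normal form yields diagonal entries (1,1,1,1).

Reading off H_k = ker ∂_k / im ∂_{k+1}:

  H_1: rank ker ∂_1 − rank ∂_2 = (6 − 4) − 0 = 2, and there is no ∂_2, so H_1 = Z^2.

H_1 ≅ Z^2.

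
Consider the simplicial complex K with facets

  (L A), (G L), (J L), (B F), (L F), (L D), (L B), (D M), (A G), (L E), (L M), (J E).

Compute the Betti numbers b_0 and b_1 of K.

K has 9 vertices, 12 edges.
rank ∂_0 = 0, rank ∂_1 = 8 ⇒ b_0 = 9 − 0 − 8 = 1; all invariant factors of ∂_1 are 1 so no torsion. So H_0 = Z.
rank ∂_1 = 8, rank ∂_2 = 0 ⇒ b_1 = 12 − 8 − 0 = 4. So H_1 = Z^4.

b_0 = 1, b_1 = 4.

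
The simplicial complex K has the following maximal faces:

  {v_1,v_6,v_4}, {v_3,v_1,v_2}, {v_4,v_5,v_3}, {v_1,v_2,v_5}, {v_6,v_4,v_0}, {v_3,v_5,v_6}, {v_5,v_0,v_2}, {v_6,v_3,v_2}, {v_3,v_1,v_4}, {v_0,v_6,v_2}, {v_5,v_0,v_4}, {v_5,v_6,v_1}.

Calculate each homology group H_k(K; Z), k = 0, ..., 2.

Order the vertices as v_0 < v_1 < v_2 < v_3 < v_4 < v_5 < v_6. Listing each simplex with vertices in this order, K has dimension 2 with simplices:

  0-simplices (7): [v_0], [v_1], [v_2], [v_3], [v_4], [v_5], [v_6]
  1-simplices (18): (18 of them)
  2-simplices (12): (12 of them)

Hence C_0 ≅ Z^7, C_1 ≅ Z^18, C_2 ≅ Z^12.

Boundary ∂_1: C_1 → C_0 maps an edge to its endpoints' difference, ∂[p,q] = q − p. For instance
  ∂[v_1,v_5] = [v_5] − [v_1].
The 7×18 boundary matrix has rank 6 and Smith normal form diag(1,1,1,1,1,1).

∂_2: C_2 → C_1 acts by ∂[p,q,r] = [q,r] − [p,r] + [p,q]. For instance
  ∂[v_1,v_5,v_6] = [v_5,v_6] − [v_1,v_6] + [v_1,v_5],
  ∂[v_1,v_3,v_4] = [v_3,v_4] − [v_1,v_4] + [v_1,v_3].
The 18×12 boundary matrix has rank 12 and Smith normal form diag(1,1,1,1,1,1,1,1,1,1,1,2).

Now H_k = ker ∂_k / im ∂_{k+1}, so:

  H_0: rank C_0 − rank ∂_1 = 7 − 6 = 1, and the invariant factors of ∂_1 are all 1, so H_0 ≅ Z.
  H_1: rank ker ∂_1 − rank ∂_2 = (18 − 6) − 12 = 0, and ∂_2 has invariant factor 2 > 1, so H_1 ≅ Z/2Z.
  H_2: rank ker ∂_2 − rank ∂_3 = (12 − 12) − 0 = 0, and there is no ∂_3, so H_2 ≅ 0.

As a check, the Euler characteristic is 7 − 18 + 12 = 1, which agrees with 1 − 0 + 0 = 1.

H_0 = Z,  H_1 = Z/2Z,  H_2 = 0.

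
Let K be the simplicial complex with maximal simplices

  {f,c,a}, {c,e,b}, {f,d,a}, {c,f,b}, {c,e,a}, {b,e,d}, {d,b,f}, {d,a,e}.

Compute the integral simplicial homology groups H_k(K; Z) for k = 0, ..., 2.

H_0 ≅ Z,  H_1 = 0,  H_2 ≅ Z.

Take the total order a < b < c < d < e < f on the vertex set. Then K (dimension 2) consists of the simplices:

  0-simplices (6): a, b, c, d, e, f
  1-simplices (12): ac, ad, ae, af, bc, bd, be, bf, ce, cf, de, df
  2-simplices (8): ace, acf, ade, adf, bce, bcf, bde, bdf

Hence C_0 ≅ Z^6, C_1 ≅ Z^12, C_2 ≅ Z^8.

The boundary map ∂_1: C_1 → C_0 maps an edge to its endpoints' difference, ∂[p,q] = q − p. For instance
  ∂de = e − d.
The resulting 6×12 matrix has rank 5, and its Smith normal form has invariant factors (1,1,1,1,1).

Boundary ∂_2: C_2 → C_1 sends each 2-simplex [p,q,r] to [q,r] − [p,r] + [p,q]. For instance
  ∂bcf = cf − bf + bc,
  ∂bdf = df − bf + bd.
The resulting 12×8 matrix has rank 7, and its Smith normal form has invariant factors (1,1,1,1,1,1,1).

Reading off H_k = ker ∂_k / im ∂_{k+1}:

  H_0: rank C_0 − rank ∂_1 = 6 − 5 = 1, and the invariant factors of ∂_1 are all 1, so H_0 = Z.
  H_1: rank ker ∂_1 − rank ∂_2 = (12 − 5) − 7 = 0, and the invariant factors of ∂_2 are all 1, so H_1 = 0.
  H_2: rank ker ∂_2 − rank ∂_3 = (8 − 7) − 0 = 1, and there is no ∂_3, so H_2 = Z.

As a check, the Euler characteristic is 6 − 12 + 8 = 2, which agrees with 1 − 0 + 1 = 2.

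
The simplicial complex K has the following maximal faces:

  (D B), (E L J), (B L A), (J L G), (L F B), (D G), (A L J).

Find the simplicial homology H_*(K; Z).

H_0 = Z,  H_1 = Z,  H_2 = 0.

We work with the vertex ordering A < B < D < E < F < G < J < L. The simplices of K, each written with vertices in increasing order, are:

  0-simplices (8): A, B, D, E, F, G, J, L
  1-simplices (13): AB, AJ, AL, BD, BF, BL, DG, EJ, EL, FL, GJ, GL, JL
  2-simplices (5): ABL, AJL, BFL, EJL, GJL

Hence C_0 ≅ Z^8, C_1 ≅ Z^13, C_2 ≅ Z^5.

∂_1: C_1 → C_0 sends each edge [p,q] (with p < q) to q − p. For instance
  ∂DG = G − D.
As a 8×13 matrix over Z this has rank 7, with invariant factors (1,1,1,1,1,1,1).

Boundary ∂_2: C_2 → C_1 maps a triangle to the signed sum of its edges. For instance
  ∂EJL = JL − EL + EJ,
  ∂ABL = BL − AL + AB.
The resulting 13×5 matrix has rank 5, and its Smith normal form has invariant factors (1,1,1,1,1).

Now H_k = ker ∂_k / im ∂_{k+1}, so:

  H_0: rank C_0 − rank ∂_1 = 8 − 7 = 1, and the invariant factors of ∂_1 are all 1, so H_0 = Z.
  H_1: rank ker ∂_1 − rank ∂_2 = (13 − 7) − 5 = 1, and the invariant factors of ∂_2 are all 1, so H_1 = Z.
  H_2: rank ker ∂_2 − rank ∂_3 = (5 − 5) − 0 = 0, and there is no ∂_3, so H_2 = 0.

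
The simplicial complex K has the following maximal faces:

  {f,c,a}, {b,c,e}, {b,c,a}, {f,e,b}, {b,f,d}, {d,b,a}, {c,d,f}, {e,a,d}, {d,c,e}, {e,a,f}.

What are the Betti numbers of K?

Take the total order a < b < c < d < e < f on the vertex set. Then K (dimension 2) consists of the simplices:

  0-simplices (6): a, b, c, d, e, f
  1-simplices (15): ab, ac, ad, ae, af, bc, bd, be, bf, cd, ce, cf, de, df, ef
  2-simplices (10): abc, abd, acf, ade, aef, bce, bdf, bef, cde, cdf

Hence C_0 ≅ Z^6, C_1 ≅ Z^15, C_2 ≅ Z^10.

Boundary ∂_1: C_1 → C_0 is given by ∂[p,q] = [q] − [p]. For instance
  ∂be = e − b.
As a 6×15 matrix over Z this has rank 5, with invariant factors (1,1,1,1,1).

Boundary ∂_2: C_2 → C_1 maps a triangle to the signed sum of its edges. For instance
  ∂bdf = df − bf + bd,
  ∂cde = de − ce + cd.
The resulting 15×10 matrix has rank 10, and its Smith normal form has invariant factors (1,1,1,1,1,1,1,1,1,2).

Now H_k = ker ∂_k / im ∂_{k+1}, so:

  H_0: rank C_0 − rank ∂_1 = 6 − 5 = 1, and the invariant factors of ∂_1 are all 1, so H_0 ≅ Z.
  H_1: rank ker ∂_1 − rank ∂_2 = (15 − 5) − 10 = 0, and ∂_2 has invariant factor 2 > 1, so H_1 ≅ Z/2Z.
  H_2: rank ker ∂_2 − rank ∂_3 = (10 − 10) − 0 = 0, and there is no ∂_3, so H_2 ≅ 0.

As a check, the Euler characteristic is 6 − 15 + 10 = 1, which agrees with 1 − 0 + 0 = 1.
(K is a triangulation of the real projective plane RP^2.)

Hence the Betti numbers are b_0 = 1, b_1 = 0, b_2 = 0.

b_0 = 1, b_1 = 0, b_2 = 0.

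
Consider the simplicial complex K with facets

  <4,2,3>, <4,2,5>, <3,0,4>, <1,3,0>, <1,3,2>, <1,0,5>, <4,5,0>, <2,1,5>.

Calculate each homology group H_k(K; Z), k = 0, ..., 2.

H_0 = Z,  H_1 = 0,  H_2 = Z.

Fix the vertex order 0 < 1 < 2 < 3 < 4 < 5 and write every simplex with vertices in increasing order. Then dim K = 2 and the simplices of K are:

  0-simplices (6): [0], [1], [2], [3], [4], [5]
  1-simplices (12): [0,1], [0,3], [0,4], [0,5], [1,2], [1,3], [1,5], [2,3], [2,4], [2,5], [3,4], [4,5]
  2-simplices (8): [0,1,3], [0,1,5], [0,3,4], [0,4,5], [1,2,3], [1,2,5], [2,3,4], [2,4,5]

Hence C_0 ≅ Z^6, C_1 ≅ Z^12, C_2 ≅ Z^8.

The boundary map ∂_1: C_1 → C_0 is given by ∂[p,q] = [q] − [p]. For instance
  ∂[2,4] = [4] − [2].
As a 6×12 matrix over Z this has rank 5, with invariant factors (1,1,1,1,1).

∂_2: C_2 → C_1 sends each 2-simplex [p,q,r] to [q,r] − [p,r] + [p,q]. For instance
  ∂[1,2,3] = [2,3] − [1,3] + [1,2],
  ∂[0,4,5] = [4,5] − [0,5] + [0,4].
As a 12×8 matrix over Z this has rank 7, with invariant factors (1,1,1,1,1,1,1).

Now H_k = ker ∂_k / im ∂_{k+1}, so:

  H_0: rank C_0 − rank ∂_1 = 6 − 5 = 1, and the invariant factors of ∂_1 are all 1, so H_0 ≅ Z.
  H_1: rank ker ∂_1 − rank ∂_2 = (12 − 5) − 7 = 0, and the invariant factors of ∂_2 are all 1, so H_1 ≅ 0.
  H_2: rank ker ∂_2 − rank ∂_3 = (8 − 7) − 0 = 1, and there is no ∂_3, so H_2 ≅ Z.

As a check, the Euler characteristic is 6 − 12 + 8 = 2, which agrees with 1 − 0 + 1 = 2.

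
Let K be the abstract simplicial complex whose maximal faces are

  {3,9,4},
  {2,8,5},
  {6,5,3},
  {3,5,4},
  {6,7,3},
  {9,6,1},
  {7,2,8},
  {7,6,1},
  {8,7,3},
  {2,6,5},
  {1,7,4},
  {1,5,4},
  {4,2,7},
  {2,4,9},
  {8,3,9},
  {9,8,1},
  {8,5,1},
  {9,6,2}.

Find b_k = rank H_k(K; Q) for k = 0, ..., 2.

K has 9 vertices, 27 edges, 18 triangles.
rank ∂_0 = 0, rank ∂_1 = 8 ⇒ b_0 = 9 − 0 − 8 = 1; all invariant factors of ∂_1 are 1 so no torsion. So H_0 ≅ Z.
rank ∂_1 = 8, rank ∂_2 = 17 ⇒ b_1 = 27 − 8 − 17 = 2; all invariant factors of ∂_2 are 1 so no torsion. So H_1 ≅ Z^2.
rank ∂_2 = 17, rank ∂_3 = 0 ⇒ b_2 = 18 − 17 − 0 = 1. So H_2 ≅ Z.

b_0 = 1, b_1 = 2, b_2 = 1.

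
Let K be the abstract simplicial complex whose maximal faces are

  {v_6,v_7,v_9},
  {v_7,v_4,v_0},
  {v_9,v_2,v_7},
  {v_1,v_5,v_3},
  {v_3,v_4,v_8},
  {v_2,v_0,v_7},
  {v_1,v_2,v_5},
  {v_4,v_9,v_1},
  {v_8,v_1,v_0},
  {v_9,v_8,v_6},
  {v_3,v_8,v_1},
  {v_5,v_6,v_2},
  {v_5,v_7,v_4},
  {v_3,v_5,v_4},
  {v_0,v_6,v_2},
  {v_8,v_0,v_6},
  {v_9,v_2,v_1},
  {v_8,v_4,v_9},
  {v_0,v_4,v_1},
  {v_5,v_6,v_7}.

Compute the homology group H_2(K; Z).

H_2 = 0.

Order the vertices as v_0 < v_1 < v_2 < v_3 < v_4 < v_5 < v_6 < v_7 < v_8 < v_9. Listing each simplex with vertices in this order, K has dimension 2 with simplices:

  0-simplices (10): [v_0], [v_1], [v_2], [v_3], [v_4], [v_5], [v_6], [v_7], [v_8], [v_9]
  1-simplices (30): (30 of them)
  2-simplices (20): (20 of them)

Hence C_0 ≅ Z^10, C_1 ≅ Z^30, C_2 ≅ Z^20.

Boundary ∂_1: C_1 → C_0 sends each edge [p,q] (with p < q) to q − p. For instance
  ∂[v_3,v_5] = [v_5] − [v_3].
The resulting 10×30 matrix has rank 9, and its Smith normal form has invariant factors (1,1,1,1,1,1,1,1,1).

The boundary map ∂_2: C_2 → C_1 maps a triangle to the signed sum of its edges. For instance
  ∂[v_0,v_1,v_8] = [v_1,v_8] − [v_0,v_8] + [v_0,v_1],
  ∂[v_4,v_5,v_7] = [v_5,v_7] − [v_4,v_7] + [v_4,v_5].
This gives a 30×20 integer matrix of rank 20; reducing to Smith normal form yields diagonal entries (1,1,1,1,1,1,1,1,1,1,1,1,1,1,1,1,1,1,1,2).

Computing H_k = (kernel of ∂_k) / (image of ∂_{k+1}):

  H_2: rank ker ∂_2 − rank ∂_3 = (20 − 20) − 0 = 0, and there is no ∂_3, so H_2 = 0.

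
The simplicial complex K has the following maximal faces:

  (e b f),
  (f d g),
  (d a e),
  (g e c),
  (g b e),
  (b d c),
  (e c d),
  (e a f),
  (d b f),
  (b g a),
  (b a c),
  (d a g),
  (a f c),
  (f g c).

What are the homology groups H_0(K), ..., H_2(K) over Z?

H_0 = Z,  H_1 = Z^2,  H_2 = Z.

Take the total order a < b < c < d < e < f < g on the vertex set. Then K (dimension 2) consists of the simplices:

  0-simplices (7): a, b, c, d, e, f, g
  1-simplices (21): ab, ac, ad, ae, af, ag, bc, bd, be, bf, bg, cd, ce, cf, cg, de, df, dg, ef, eg, fg
  2-simplices (14): abc, abg, acf, ade, adg, aef, bcd, bdf, bef, beg, cde, ceg, cfg, dfg

so the chain groups are C_0 ≅ Z^7, C_1 ≅ Z^21, C_2 ≅ Z^14.

∂_1: C_1 → C_0 maps an edge to its endpoints' difference, ∂[p,q] = q − p. For instance
  ∂af = f − a.
This gives a 7×21 integer matrix of rank 6; reducing to Smith normal form yields diagonal entries (1,1,1,1,1,1).

Boundary ∂_2: C_2 → C_1 maps a triangle to the signed sum of its edges. For instance
  ∂bef = ef − bf + be,
  ∂ade = de − ae + ad.
As a 21×14 matrix over Z this has rank 13, with invariant factors (1,1,1,1,1,1,1,1,1,1,1,1,1).

From H_k ≅ ker(∂_k) / im(∂_{k+1}) we obtain:

  H_0: rank C_0 − rank ∂_1 = 7 − 6 = 1, and the invariant factors of ∂_1 are all 1, so H_0 ≅ Z.
  H_1: rank ker ∂_1 − rank ∂_2 = (21 − 6) − 13 = 2, and the invariant factors of ∂_2 are all 1, so H_1 ≅ Z^2.
  H_2: rank ker ∂_2 − rank ∂_3 = (14 − 13) − 0 = 1, and there is no ∂_3, so H_2 ≅ Z.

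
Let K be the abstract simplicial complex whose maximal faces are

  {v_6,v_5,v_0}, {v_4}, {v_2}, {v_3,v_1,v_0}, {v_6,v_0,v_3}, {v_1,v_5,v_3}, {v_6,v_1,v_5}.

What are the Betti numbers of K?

K has 7 vertices, 10 edges, 5 triangles.
rank ∂_0 = 0, rank ∂_1 = 4 ⇒ b_0 = 7 − 0 − 4 = 3; all invariant factors of ∂_1 are 1 so no torsion. So H_0 = Z^3.
rank ∂_1 = 4, rank ∂_2 = 5 ⇒ b_1 = 10 − 4 − 5 = 1; all invariant factors of ∂_2 are 1 so no torsion. So H_1 = Z.
rank ∂_2 = 5, rank ∂_3 = 0 ⇒ b_2 = 5 − 5 − 0 = 0. So H_2 = 0.

b_0 = 3, b_1 = 1, b_2 = 0.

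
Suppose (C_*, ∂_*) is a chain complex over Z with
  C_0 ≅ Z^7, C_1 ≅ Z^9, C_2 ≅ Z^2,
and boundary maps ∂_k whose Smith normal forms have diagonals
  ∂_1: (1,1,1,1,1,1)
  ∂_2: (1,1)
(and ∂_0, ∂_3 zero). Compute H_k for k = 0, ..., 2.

H_0 ≅ Z,  H_1 ≅ Z,  H_2 = 0.

H_0: b_0 = 7 − 0 − 6 = 1; torsion from ∂_1 factors > 1: none. So H_0 ≅ Z.
H_1: b_1 = 9 − 6 − 2 = 1; torsion from ∂_2 factors > 1: none. So H_1 ≅ Z.
H_2: b_2 = 2 − 2 − 0 = 0; torsion from ∂_3 factors > 1: none. So H_2 ≅ 0.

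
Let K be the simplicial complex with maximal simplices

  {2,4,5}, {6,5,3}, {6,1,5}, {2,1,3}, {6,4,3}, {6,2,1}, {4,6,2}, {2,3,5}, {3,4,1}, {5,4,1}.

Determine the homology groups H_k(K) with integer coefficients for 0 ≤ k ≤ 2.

H_0 ≅ Z,  H_1 ≅ Z/2,  H_2 = 0.

Order the vertices as 1 < 2 < 3 < 4 < 5 < 6. Listing each simplex with vertices in this order, K has dimension 2 with simplices:

  0-simplices (6): [1], [2], [3], [4], [5], [6]
  1-simplices (15): [1,2], [1,3], [1,4], [1,5], [1,6], [2,3], [2,4], [2,5], [2,6], [3,4], [3,5], [3,6], [4,5], [4,6], [5,6]
  2-simplices (10): [1,2,3], [1,2,6], [1,3,4], [1,4,5], [1,5,6], [2,3,5], [2,4,5], [2,4,6], [3,4,6], [3,5,6]

giving chain groups C_0 ≅ Z^6, C_1 ≅ Z^15, C_2 ≅ Z^10.

The boundary map ∂_1: C_1 → C_0 sends each edge [p,q] (with p < q) to q − p.
This gives a 6×15 integer matrix of rank 5; reducing to Smith normal form yields diagonal entries (1,1,1,1,1).

Boundary ∂_2: C_2 → C_1 maps a triangle to the signed sum of its edges. For instance
  ∂[1,3,4] = [3,4] − [1,4] + [1,3],
  ∂[1,5,6] = [5,6] − [1,6] + [1,5].
This gives a 15×10 integer matrix of rank 10; reducing to Smith normal form yields diagonal entries (1,1,1,1,1,1,1,1,1,2).

Computing H_k = (kernel of ∂_k) / (image of ∂_{k+1}):

  H_0: rank C_0 − rank ∂_1 = 6 − 5 = 1, and the invariant factors of ∂_1 are all 1, so H_0 ≅ Z.
  H_1: rank ker ∂_1 − rank ∂_2 = (15 − 5) − 10 = 0, and ∂_2 has invariant factor 2 > 1, so H_1 ≅ Z/2.
  H_2: rank ker ∂_2 − rank ∂_3 = (10 − 10) − 0 = 0, and there is no ∂_3, so H_2 ≅ 0.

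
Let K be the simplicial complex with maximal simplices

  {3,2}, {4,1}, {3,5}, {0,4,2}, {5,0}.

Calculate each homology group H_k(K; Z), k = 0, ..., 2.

Fix the vertex order 0 < 1 < 2 < 3 < 4 < 5 and write every simplex with vertices in increasing order. Then dim K = 2 and the simplices of K are:

  0-simplices (6): [0], [1], [2], [3], [4], [5]
  1-simplices (7): [0,2], [0,4], [0,5], [1,4], [2,3], [2,4], [3,5]
  2-simplices (1): [0,2,4]

so the chain groups are C_0 ≅ Z^6, C_1 ≅ Z^7, C_2 ≅ Z^1.

∂_1: C_1 → C_0 is given by ∂[p,q] = [q] − [p]. For instance
  ∂[0,4] = [4] − [0].
The resulting 6×7 matrix has rank 5, and its Smith normal form has invariant factors (1,1,1,1,1).

Boundary ∂_2: C_2 → C_1 maps a triangle to the signed sum of its edges. For instance
  ∂[0,2,4] = [2,4] − [0,4] + [0,2].
The resulting 7×1 matrix has rank 1, and its Smith normal form has invariant factors (1).

Reading off H_k = ker ∂_k / im ∂_{k+1}:

  H_0: rank C_0 − rank ∂_1 = 6 − 5 = 1, and the invariant factors of ∂_1 are all 1, so H_0 ≅ Z.
  H_1: rank ker ∂_1 − rank ∂_2 = (7 − 5) − 1 = 1, and the invariant factors of ∂_2 are all 1, so H_1 ≅ Z.
  H_2: rank ker ∂_2 − rank ∂_3 = (1 − 1) − 0 = 0, and there is no ∂_3, so H_2 ≅ 0.

H_0 ≅ Z,  H_1 ≅ Z,  H_2 = 0.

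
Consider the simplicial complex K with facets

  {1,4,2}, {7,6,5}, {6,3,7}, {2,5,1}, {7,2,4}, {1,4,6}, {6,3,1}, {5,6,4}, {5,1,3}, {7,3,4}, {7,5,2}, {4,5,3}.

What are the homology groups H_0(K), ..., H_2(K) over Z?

Order the vertices as 1 < 2 < 3 < 4 < 5 < 6 < 7. Listing each simplex with vertices in this order, K has dimension 2 with simplices:

  0-simplices (7): [1], [2], [3], [4], [5], [6], [7]
  1-simplices (18): [1,2], [1,3], [1,4], [1,5], [1,6], [2,4], [2,5], [2,7], [3,4], [3,5], [3,6], [3,7], [4,5], [4,6], [4,7], [5,6], [5,7], [6,7]
  2-simplices (12): [1,2,4], [1,2,5], [1,3,5], [1,3,6], [1,4,6], [2,4,7], [2,5,7], [3,4,5], [3,4,7], [3,6,7], [4,5,6], [5,6,7]

Hence C_0 ≅ Z^7, C_1 ≅ Z^18, C_2 ≅ Z^12.

∂_1: C_1 → C_0 sends each edge [p,q] (with p < q) to q − p.
The 7×18 boundary matrix has rank 6 and Smith normal form diag(1,1,1,1,1,1).

∂_2: C_2 → C_1 sends each 2-simplex [p,q,r] to [q,r] − [p,r] + [p,q]. For instance
  ∂[3,4,5] = [4,5] − [3,5] + [3,4],
  ∂[3,6,7] = [6,7] − [3,7] + [3,6].
The resulting 18×12 matrix has rank 12, and its Smith normal form has invariant factors (1,1,1,1,1,1,1,1,1,1,1,2).

From H_k ≅ ker(∂_k) / im(∂_{k+1}) we obtain:

  H_0: rank C_0 − rank ∂_1 = 7 − 6 = 1, and the invariant factors of ∂_1 are all 1, so H_0 = Z.
  H_1: rank ker ∂_1 − rank ∂_2 = (18 − 6) − 12 = 0, and ∂_2 has invariant factor 2 > 1, so H_1 = Z_2.
  H_2: rank ker ∂_2 − rank ∂_3 = (12 − 12) − 0 = 0, and there is no ∂_3, so H_2 = 0.

H_0 = Z,  H_1 = Z_2,  H_2 = 0.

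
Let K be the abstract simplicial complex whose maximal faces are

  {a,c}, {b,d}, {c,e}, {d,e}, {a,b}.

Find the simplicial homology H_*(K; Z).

Take the total order a < b < c < d < e on the vertex set. Then K (dimension 1) consists of the simplices:

  0-simplices (5): a, b, c, d, e
  1-simplices (5): ab, ac, bd, ce, de

Hence C_0 ≅ Z^5, C_1 ≅ Z^5.

Boundary ∂_1: C_1 → C_0 sends each edge [p,q] (with p < q) to q − p. For instance
  ∂de = e − d.
The resulting 5×5 matrix has rank 4, and its Smith normal form has invariant factors (1,1,1,1).

Now H_k = ker ∂_k / im ∂_{k+1}, so:

  H_0: rank C_0 − rank ∂_1 = 5 − 4 = 1, and the invariant factors of ∂_1 are all 1, so H_0 = Z.
  H_1: rank ker ∂_1 − rank ∂_2 = (5 − 4) − 0 = 1, and there is no ∂_2, so H_1 = Z.

As a check, the Euler characteristic is 5 − 5 = 0, which agrees with 1 − 1 = 0.
(K is a triangulation of the circle S^1.)

H_0 ≅ Z,  H_1 ≅ Z.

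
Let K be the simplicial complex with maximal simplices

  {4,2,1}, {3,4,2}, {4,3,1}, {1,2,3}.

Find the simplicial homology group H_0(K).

H_0 ≅ Z.

We work with the vertex ordering 1 < 2 < 3 < 4. The simplices of K, each written with vertices in increasing order, are:

  0-simplices (4): [1], [2], [3], [4]
  1-simplices (6): [1,2], [1,3], [1,4], [2,3], [2,4], [3,4]
  2-simplices (4): [1,2,3], [1,2,4], [1,3,4], [2,3,4]

Hence C_0 ≅ Z^4, C_1 ≅ Z^6, C_2 ≅ Z^4.

Boundary ∂_1: C_1 → C_0 maps an edge to its endpoints' difference, ∂[p,q] = q − p. For instance
  ∂[2,3] = [3] − [2].
As a 4×6 matrix over Z this has rank 3, with invariant factors (1,1,1).

Boundary ∂_2: C_2 → C_1 acts by ∂[p,q,r] = [q,r] − [p,r] + [p,q]. For instance
  ∂[1,3,4] = [3,4] − [1,4] + [1,3],
  ∂[1,2,4] = [2,4] − [1,4] + [1,2].
The resulting 6×4 matrix has rank 3, and its Smith normal form has invariant factors (1,1,1).

From H_k ≅ ker(∂_k) / im(∂_{k+1}) we obtain:

  H_0: rank C_0 − rank ∂_1 = 4 − 3 = 1, and the invariant factors of ∂_1 are all 1, so H_0 ≅ Z.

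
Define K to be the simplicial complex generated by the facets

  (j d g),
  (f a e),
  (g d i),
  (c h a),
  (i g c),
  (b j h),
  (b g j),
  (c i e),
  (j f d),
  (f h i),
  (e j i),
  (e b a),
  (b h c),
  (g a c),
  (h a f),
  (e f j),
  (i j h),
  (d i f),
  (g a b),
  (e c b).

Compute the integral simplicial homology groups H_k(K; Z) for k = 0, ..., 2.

Fix the vertex order a < b < c < d < e < f < g < h < i < j and write every simplex with vertices in increasing order. Then dim K = 2 and the simplices of K are:

  0-simplices (10): a, b, c, d, e, f, g, h, i, j
  1-simplices (30): ab, ac, ae, af, ag, ah, bc, be, bg, bh, bj, ce, cg, ch, ci, df, dg, di, dj, ef, ei, ej, fh, fi, fj, gi, gj, hi, hj, ij
  2-simplices (20): abe, abg, acg, ach, aef, afh, bce, bch, bgj, bhj, cei, cgi, dfi, dfj, dgi, dgj, efj, eij, fhi, hij

giving chain groups C_0 ≅ Z^10, C_1 ≅ Z^30, C_2 ≅ Z^20.

The boundary map ∂_1: C_1 → C_0 maps an edge to its endpoints' difference, ∂[p,q] = q − p.
As a 10×30 matrix over Z this has rank 9, with invariant factors (1,1,1,1,1,1,1,1,1).

∂_2: C_2 → C_1 sends each 2-simplex [p,q,r] to [q,r] − [p,r] + [p,q]. For instance
  ∂aef = ef − af + ae,
  ∂fhi = hi − fi + fh.
As a 30×20 matrix over Z this has rank 20, with invariant factors (1,1,1,1,1,1,1,1,1,1,1,1,1,1,1,1,1,1,1,2).

Computing H_k = (kernel of ∂_k) / (image of ∂_{k+1}):

  H_0: rank C_0 − rank ∂_1 = 10 − 9 = 1, and the invariant factors of ∂_1 are all 1, so H_0 ≅ Z.
  H_1: rank ker ∂_1 − rank ∂_2 = (30 − 9) − 20 = 1, and ∂_2 has invariant factor 2 > 1, so H_1 ≅ Z ⊕ Z/2Z.
  H_2: rank ker ∂_2 − rank ∂_3 = (20 − 20) − 0 = 0, and there is no ∂_3, so H_2 ≅ 0.

H_0 ≅ Z,  H_1 ≅ Z ⊕ Z/2Z,  H_2 = 0.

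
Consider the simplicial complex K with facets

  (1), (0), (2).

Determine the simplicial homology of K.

H_0 = Z^3.

Take the total order 0 < 1 < 2 on the vertex set. Then K (dimension 0) consists of the simplices:

  0-simplices (3): [0], [1], [2]

Hence C_0 ≅ Z^3.

Reading off H_k = ker ∂_k / im ∂_{k+1}:

  H_0: rank C_0 − rank ∂_1 = 3 − 0 = 3, and there is no ∂_1, so H_0 ≅ Z^3.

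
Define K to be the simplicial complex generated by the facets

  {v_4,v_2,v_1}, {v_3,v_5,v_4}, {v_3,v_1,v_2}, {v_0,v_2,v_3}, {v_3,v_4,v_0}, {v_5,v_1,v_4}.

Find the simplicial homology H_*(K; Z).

H_0 = Z,  H_1 = Z,  H_2 = 0.

Fix the vertex order v_0 < v_1 < v_2 < v_3 < v_4 < v_5 and write every simplex with vertices in increasing order. Then dim K = 2 and the simplices of K are:

  0-simplices (6): [v_0], [v_1], [v_2], [v_3], [v_4], [v_5]
  1-simplices (12): [v_0,v_2], [v_0,v_3], [v_0,v_4], [v_1,v_2], [v_1,v_3], [v_1,v_4], [v_1,v_5], [v_2,v_3], [v_2,v_4], [v_3,v_4], [v_3,v_5], [v_4,v_5]
  2-simplices (6): [v_0,v_2,v_3], [v_0,v_3,v_4], [v_1,v_2,v_3], [v_1,v_2,v_4], [v_1,v_4,v_5], [v_3,v_4,v_5]

giving chain groups C_0 ≅ Z^6, C_1 ≅ Z^12, C_2 ≅ Z^6.

The boundary map ∂_1: C_1 → C_0 maps an edge to its endpoints' difference, ∂[p,q] = q − p. For instance
  ∂[v_3,v_5] = [v_5] − [v_3].
As a 6×12 matrix over Z this has rank 5, with invariant factors (1,1,1,1,1).

Boundary ∂_2: C_2 → C_1 maps a triangle to the signed sum of its edges. For instance
  ∂[v_1,v_4,v_5] = [v_4,v_5] − [v_1,v_5] + [v_1,v_4],
  ∂[v_3,v_4,v_5] = [v_4,v_5] − [v_3,v_5] + [v_3,v_4].
The resulting 12×6 matrix has rank 6, and its Smith normal form has invariant factors (1,1,1,1,1,1).

Now H_k = ker ∂_k / im ∂_{k+1}, so:

  H_0: rank C_0 − rank ∂_1 = 6 − 5 = 1, and the invariant factors of ∂_1 are all 1, so H_0 ≅ Z.
  H_1: rank ker ∂_1 − rank ∂_2 = (12 − 5) − 6 = 1, and the invariant factors of ∂_2 are all 1, so H_1 ≅ Z.
  H_2: rank ker ∂_2 − rank ∂_3 = (6 − 6) − 0 = 0, and there is no ∂_3, so H_2 ≅ 0.

(K is a triangulation of the cylinder S^1 x I.)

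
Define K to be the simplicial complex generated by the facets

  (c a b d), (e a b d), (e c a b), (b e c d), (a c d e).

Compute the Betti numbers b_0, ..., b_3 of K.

b_0 = 1, b_1 = 0, b_2 = 0, b_3 = 1.

K has 5 vertices, 10 edges, 10 triangles, 5 3-simplices.
rank ∂_0 = 0, rank ∂_1 = 4 ⇒ b_0 = 5 − 0 − 4 = 1; all invariant factors of ∂_1 are 1 so no torsion. So H_0 ≅ Z.
rank ∂_1 = 4, rank ∂_2 = 6 ⇒ b_1 = 10 − 4 − 6 = 0; all invariant factors of ∂_2 are 1 so no torsion. So H_1 ≅ 0.
rank ∂_2 = 6, rank ∂_3 = 4 ⇒ b_2 = 10 − 6 − 4 = 0; all invariant factors of ∂_3 are 1 so no torsion. So H_2 ≅ 0.
rank ∂_3 = 4, rank ∂_4 = 0 ⇒ b_3 = 5 − 4 − 0 = 1. So H_3 ≅ Z.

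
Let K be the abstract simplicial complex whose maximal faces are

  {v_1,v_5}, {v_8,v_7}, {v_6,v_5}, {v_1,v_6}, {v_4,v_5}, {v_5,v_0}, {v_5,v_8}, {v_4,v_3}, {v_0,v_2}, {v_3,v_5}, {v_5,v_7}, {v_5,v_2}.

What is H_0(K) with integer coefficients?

Fix the vertex order v_0 < v_1 < v_2 < v_3 < v_4 < v_5 < v_6 < v_7 < v_8 and write every simplex with vertices in increasing order. Then dim K = 1 and the simplices of K are:

  0-simplices (9): [v_0], [v_1], [v_2], [v_3], [v_4], [v_5], [v_6], [v_7], [v_8]
  1-simplices (12): [v_0,v_2], [v_0,v_5], [v_1,v_5], [v_1,v_6], [v_2,v_5], [v_3,v_4], [v_3,v_5], [v_4,v_5], [v_5,v_6], [v_5,v_7], [v_5,v_8], [v_7,v_8]

giving chain groups C_0 ≅ Z^9, C_1 ≅ Z^12.

The boundary map ∂_1: C_1 → C_0 sends each edge [p,q] (with p < q) to q − p. For instance
  ∂[v_5,v_7] = [v_7] − [v_5].
This gives a 9×12 integer matrix of rank 8; reducing to Smith normal form yields diagonal entries (1,1,1,1,1,1,1,1).

From H_k ≅ ker(∂_k) / im(∂_{k+1}) we obtain:

  H_0: rank C_0 − rank ∂_1 = 9 − 8 = 1, and the invariant factors of ∂_1 are all 1, so H_0 ≅ Z.

H_0 ≅ Z.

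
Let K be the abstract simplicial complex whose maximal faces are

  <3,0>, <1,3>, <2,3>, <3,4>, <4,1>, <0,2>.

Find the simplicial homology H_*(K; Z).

We work with the vertex ordering 0 < 1 < 2 < 3 < 4. The simplices of K, each written with vertices in increasing order, are:

  0-simplices (5): [0], [1], [2], [3], [4]
  1-simplices (6): [0,2], [0,3], [1,3], [1,4], [2,3], [3,4]

Hence C_0 ≅ Z^5, C_1 ≅ Z^6.

∂_1: C_1 → C_0 maps an edge to its endpoints' difference, ∂[p,q] = q − p.
This gives a 5×6 integer matrix of rank 4; reducing to Smith normal form yields diagonal entries (1,1,1,1).

Reading off H_k = ker ∂_k / im ∂_{k+1}:

  H_0: rank C_0 − rank ∂_1 = 5 − 4 = 1, and the invariant factors of ∂_1 are all 1, so H_0 ≅ Z.
  H_1: rank ker ∂_1 − rank ∂_2 = (6 − 4) − 0 = 2, and there is no ∂_2, so H_1 ≅ Z^2.

(K is a triangulation of a wedge of 2 circles.)

H_0 = Z,  H_1 = Z^2.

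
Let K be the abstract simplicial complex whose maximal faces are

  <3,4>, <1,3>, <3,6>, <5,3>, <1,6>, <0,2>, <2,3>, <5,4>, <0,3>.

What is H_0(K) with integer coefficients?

H_0 = Z.

Take the total order 0 < 1 < 2 < 3 < 4 < 5 < 6 on the vertex set. Then K (dimension 1) consists of the simplices:

  0-simplices (7): [0], [1], [2], [3], [4], [5], [6]
  1-simplices (9): [0,2], [0,3], [1,3], [1,6], [2,3], [3,4], [3,5], [3,6], [4,5]

giving chain groups C_0 ≅ Z^7, C_1 ≅ Z^9.

The boundary map ∂_1: C_1 → C_0 maps an edge to its endpoints' difference, ∂[p,q] = q − p. For instance
  ∂[0,2] = [2] − [0].
The 7×9 boundary matrix has rank 6 and Smith normal form diag(1,1,1,1,1,1).

From H_k ≅ ker(∂_k) / im(∂_{k+1}) we obtain:

  H_0: rank C_0 − rank ∂_1 = 7 − 6 = 1, and the invariant factors of ∂_1 are all 1, so H_0 = Z.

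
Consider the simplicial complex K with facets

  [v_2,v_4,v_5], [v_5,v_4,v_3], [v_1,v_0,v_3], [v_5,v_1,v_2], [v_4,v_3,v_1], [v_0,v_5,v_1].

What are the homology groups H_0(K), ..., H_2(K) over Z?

H_0 ≅ Z,  H_1 ≅ Z,  H_2 = 0.

We work with the vertex ordering v_0 < v_1 < v_2 < v_3 < v_4 < v_5. The simplices of K, each written with vertices in increasing order, are:

  0-simplices (6): [v_0], [v_1], [v_2], [v_3], [v_4], [v_5]
  1-simplices (12): [v_0,v_1], [v_0,v_3], [v_0,v_5], [v_1,v_2], [v_1,v_3], [v_1,v_4], [v_1,v_5], [v_2,v_4], [v_2,v_5], [v_3,v_4], [v_3,v_5], [v_4,v_5]
  2-simplices (6): [v_0,v_1,v_3], [v_0,v_1,v_5], [v_1,v_2,v_5], [v_1,v_3,v_4], [v_2,v_4,v_5], [v_3,v_4,v_5]

Hence C_0 ≅ Z^6, C_1 ≅ Z^12, C_2 ≅ Z^6.

∂_1: C_1 → C_0 sends each edge [p,q] (with p < q) to q − p. For instance
  ∂[v_1,v_3] = [v_3] − [v_1].
The 6×12 boundary matrix has rank 5 and Smith normal form diag(1,1,1,1,1).

Boundary ∂_2: C_2 → C_1 acts by ∂[p,q,r] = [q,r] − [p,r] + [p,q]. For instance
  ∂[v_3,v_4,v_5] = [v_4,v_5] − [v_3,v_5] + [v_3,v_4],
  ∂[v_0,v_1,v_5] = [v_1,v_5] − [v_0,v_5] + [v_0,v_1].
As a 12×6 matrix over Z this has rank 6, with invariant factors (1,1,1,1,1,1).

From H_k ≅ ker(∂_k) / im(∂_{k+1}) we obtain:

  H_0: rank C_0 − rank ∂_1 = 6 − 5 = 1, and the invariant factors of ∂_1 are all 1, so H_0 = Z.
  H_1: rank ker ∂_1 − rank ∂_2 = (12 − 5) − 6 = 1, and the invariant factors of ∂_2 are all 1, so H_1 = Z.
  H_2: rank ker ∂_2 − rank ∂_3 = (6 − 6) − 0 = 0, and there is no ∂_3, so H_2 = 0.

As a check, the Euler characteristic is 6 − 12 + 6 = 0, which agrees with 1 − 1 + 0 = 0.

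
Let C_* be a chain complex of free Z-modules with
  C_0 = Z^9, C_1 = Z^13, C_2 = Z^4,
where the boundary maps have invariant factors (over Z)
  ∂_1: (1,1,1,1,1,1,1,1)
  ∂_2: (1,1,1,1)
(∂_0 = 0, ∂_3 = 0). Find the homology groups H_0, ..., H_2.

H_0 = Z,  H_1 = Z,  H_2 = 0.

H_0: b_0 = 9 − 0 − 8 = 1; torsion from ∂_1 factors > 1: none. So H_0 = Z.
H_1: b_1 = 13 − 8 − 4 = 1; torsion from ∂_2 factors > 1: none. So H_1 = Z.
H_2: b_2 = 4 − 4 − 0 = 0; torsion from ∂_3 factors > 1: none. So H_2 = 0.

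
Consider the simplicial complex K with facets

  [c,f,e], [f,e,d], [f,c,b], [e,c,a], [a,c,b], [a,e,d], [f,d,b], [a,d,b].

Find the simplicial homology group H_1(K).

H_1 ≅ 0.

Order the vertices as a < b < c < d < e < f. Listing each simplex with vertices in this order, K has dimension 2 with simplices:

  0-simplices (6): a, b, c, d, e, f
  1-simplices (12): ab, ac, ad, ae, bc, bd, bf, ce, cf, de, df, ef
  2-simplices (8): abc, abd, ace, ade, bcf, bdf, cef, def

giving chain groups C_0 ≅ Z^6, C_1 ≅ Z^12, C_2 ≅ Z^8.

Boundary ∂_1: C_1 → C_0 sends each edge [p,q] (with p < q) to q − p. For instance
  ∂ae = e − a.
As a 6×12 matrix over Z this has rank 5, with invariant factors (1,1,1,1,1).

Boundary ∂_2: C_2 → C_1 maps a triangle to the signed sum of its edges. For instance
  ∂cef = ef − cf + ce,
  ∂abc = bc − ac + ab.
As a 12×8 matrix over Z this has rank 7, with invariant factors (1,1,1,1,1,1,1).

Reading off H_k = ker ∂_k / im ∂_{k+1}:

  H_1: rank ker ∂_1 − rank ∂_2 = (12 − 5) − 7 = 0, and the invariant factors of ∂_2 are all 1, so H_1 ≅ 0.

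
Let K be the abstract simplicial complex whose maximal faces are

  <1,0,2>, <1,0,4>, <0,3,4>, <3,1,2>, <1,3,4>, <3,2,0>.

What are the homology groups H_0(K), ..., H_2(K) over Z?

We work with the vertex ordering 0 < 1 < 2 < 3 < 4. The simplices of K, each written with vertices in increasing order, are:

  0-simplices (5): [0], [1], [2], [3], [4]
  1-simplices (9): [0,1], [0,2], [0,3], [0,4], [1,2], [1,3], [1,4], [2,3], [3,4]
  2-simplices (6): [0,1,2], [0,1,4], [0,2,3], [0,3,4], [1,2,3], [1,3,4]

giving chain groups C_0 ≅ Z^5, C_1 ≅ Z^9, C_2 ≅ Z^6.

Boundary ∂_1: C_1 → C_0 sends each edge [p,q] (with p < q) to q − p. For instance
  ∂[0,2] = [2] − [0].
The resulting 5×9 matrix has rank 4, and its Smith normal form has invariant factors (1,1,1,1).

∂_2: C_2 → C_1 sends each 2-simplex [p,q,r] to [q,r] − [p,r] + [p,q]. For instance
  ∂[1,3,4] = [3,4] − [1,4] + [1,3],
  ∂[1,2,3] = [2,3] − [1,3] + [1,2].
The 9×6 boundary matrix has rank 5 and Smith normal form diag(1,1,1,1,1).

From H_k ≅ ker(∂_k) / im(∂_{k+1}) we obtain:

  H_0: rank C_0 − rank ∂_1 = 5 − 4 = 1, and the invariant factors of ∂_1 are all 1, so H_0 ≅ Z.
  H_1: rank ker ∂_1 − rank ∂_2 = (9 − 4) − 5 = 0, and the invariant factors of ∂_2 are all 1, so H_1 ≅ 0.
  H_2: rank ker ∂_2 − rank ∂_3 = (6 − 5) − 0 = 1, and there is no ∂_3, so H_2 ≅ Z.

H_0 ≅ Z,  H_1 = 0,  H_2 ≅ Z.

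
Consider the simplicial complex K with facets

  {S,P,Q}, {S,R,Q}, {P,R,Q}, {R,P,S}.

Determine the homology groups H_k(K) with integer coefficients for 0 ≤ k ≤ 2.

H_0 ≅ Z,  H_1 = 0,  H_2 ≅ Z.

We work with the vertex ordering P < Q < R < S. The simplices of K, each written with vertices in increasing order, are:

  0-simplices (4): P, Q, R, S
  1-simplices (6): PQ, PR, PS, QR, QS, RS
  2-simplices (4): PQR, PQS, PRS, QRS

Hence C_0 ≅ Z^4, C_1 ≅ Z^6, C_2 ≅ Z^4.

Boundary ∂_1: C_1 → C_0 maps an edge to its endpoints' difference, ∂[p,q] = q − p.
The resulting 4×6 matrix has rank 3, and its Smith normal form has invariant factors (1,1,1).

Boundary ∂_2: C_2 → C_1 sends each 2-simplex [p,q,r] to [q,r] − [p,r] + [p,q]. For instance
  ∂PQR = QR − PR + PQ,
  ∂QRS = RS − QS + QR.
The 6×4 boundary matrix has rank 3 and Smith normal form diag(1,1,1).

Reading off H_k = ker ∂_k / im ∂_{k+1}:

  H_0: rank C_0 − rank ∂_1 = 4 − 3 = 1, and the invariant factors of ∂_1 are all 1, so H_0 = Z.
  H_1: rank ker ∂_1 − rank ∂_2 = (6 − 3) − 3 = 0, and the invariant factors of ∂_2 are all 1, so H_1 = 0.
  H_2: rank ker ∂_2 − rank ∂_3 = (4 − 3) − 0 = 1, and there is no ∂_3, so H_2 = Z.

(K is a triangulation of the 2-sphere S^2.)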